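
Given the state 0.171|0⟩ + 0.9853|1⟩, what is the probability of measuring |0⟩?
0.02924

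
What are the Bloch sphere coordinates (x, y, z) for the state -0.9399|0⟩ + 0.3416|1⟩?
(-0.6421, 0, 0.7667)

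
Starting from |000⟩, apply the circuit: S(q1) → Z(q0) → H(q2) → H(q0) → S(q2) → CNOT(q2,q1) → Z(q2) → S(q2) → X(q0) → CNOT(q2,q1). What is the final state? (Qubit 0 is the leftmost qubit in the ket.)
1/2|000⟩ + 1/2|001⟩ + 1/2|100⟩ + 1/2|101⟩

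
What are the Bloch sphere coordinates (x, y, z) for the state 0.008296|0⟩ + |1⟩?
(0.01659, 0, -0.9999)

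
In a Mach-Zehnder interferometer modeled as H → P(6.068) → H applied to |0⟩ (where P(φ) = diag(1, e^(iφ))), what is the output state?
(0.9885 - 0.1068i)|0⟩ + (0.01153 + 0.1068i)|1⟩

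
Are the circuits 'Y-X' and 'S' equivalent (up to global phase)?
No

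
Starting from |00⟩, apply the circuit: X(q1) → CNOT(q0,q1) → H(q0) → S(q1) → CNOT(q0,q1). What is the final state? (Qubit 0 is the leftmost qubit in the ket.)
(1/√2)i|01⟩ + (1/√2)i|10⟩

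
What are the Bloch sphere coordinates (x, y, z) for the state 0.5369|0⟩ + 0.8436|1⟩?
(0.9059, 0, -0.4234)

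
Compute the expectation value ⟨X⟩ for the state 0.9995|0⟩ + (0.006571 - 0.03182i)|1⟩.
0.01314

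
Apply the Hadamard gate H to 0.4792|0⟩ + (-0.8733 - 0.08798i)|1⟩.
(-0.2787 - 0.06221i)|0⟩ + (0.9564 + 0.06221i)|1⟩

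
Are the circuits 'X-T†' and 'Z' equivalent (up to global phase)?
No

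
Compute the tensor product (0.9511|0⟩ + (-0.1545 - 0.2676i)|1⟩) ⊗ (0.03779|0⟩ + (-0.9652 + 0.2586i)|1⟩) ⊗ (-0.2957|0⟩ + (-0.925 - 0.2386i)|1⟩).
-0.01063|000⟩ + (-0.03325 - 0.008576i)|001⟩ + (0.2715 - 0.07273i)|010⟩ + (0.9078 - 0.008473i)|011⟩ + (0.001726 + 0.00299i)|100⟩ + (0.002988 + 0.01075i)|101⟩ + (-0.06456 - 0.06456i)|110⟩ + (-0.1499 - 0.2541i)|111⟩

amp(|b₁b₂…⟩) = product of the factor amplitudes for bits b₁, b₂, …; only kets whose every factor amplitude is nonzero survive.
|000⟩: (0.9511)(0.03779)(-0.2957) = -0.01063
|001⟩: (0.9511)(0.03779)(-0.925 - 0.2386i) = (-0.03325 - 0.008576i)
|010⟩: (0.9511)(-0.9652 + 0.2586i)(-0.2957) = (0.2715 - 0.07273i)
|011⟩: (0.9511)(-0.9652 + 0.2586i)(-0.925 - 0.2386i) = (0.9078 - 0.008473i)
|100⟩: (-0.1545 - 0.2676i)(0.03779)(-0.2957) = (0.001726 + 0.00299i)
|101⟩: (-0.1545 - 0.2676i)(0.03779)(-0.925 - 0.2386i) = (0.002988 + 0.01075i)
|110⟩: (-0.1545 - 0.2676i)(-0.9652 + 0.2586i)(-0.2957) = (-0.06456 - 0.06456i)
|111⟩: (-0.1545 - 0.2676i)(-0.9652 + 0.2586i)(-0.925 - 0.2386i) = (-0.1499 - 0.2541i)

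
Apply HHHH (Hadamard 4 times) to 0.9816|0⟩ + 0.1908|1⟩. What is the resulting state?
0.9816|0⟩ + 0.1908|1⟩

H² = I, so an even number of Hadamards cancels: H^4 = I and the state is unchanged.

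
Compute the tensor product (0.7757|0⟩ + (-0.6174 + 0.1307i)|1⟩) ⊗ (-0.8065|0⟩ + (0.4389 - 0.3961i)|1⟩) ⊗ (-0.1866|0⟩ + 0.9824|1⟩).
0.1167|000⟩ - 0.6146|001⟩ + (-0.06353 + 0.05733i)|010⟩ + (0.3345 - 0.3018i)|011⟩ + (-0.09291 + 0.01967i)|100⟩ + (0.4892 - 0.1036i)|101⟩ + (0.0409 - 0.05634i)|110⟩ + (-0.2153 + 0.2966i)|111⟩

amp(|b₁b₂…⟩) = product of the factor amplitudes for bits b₁, b₂, …; only kets whose every factor amplitude is nonzero survive.
|000⟩: (0.7757)(-0.8065)(-0.1866) = 0.1167
|001⟩: (0.7757)(-0.8065)(0.9824) = -0.6146
|010⟩: (0.7757)(0.4389 - 0.3961i)(-0.1866) = (-0.06353 + 0.05733i)
|011⟩: (0.7757)(0.4389 - 0.3961i)(0.9824) = (0.3345 - 0.3018i)
|100⟩: (-0.6174 + 0.1307i)(-0.8065)(-0.1866) = (-0.09291 + 0.01967i)
|101⟩: (-0.6174 + 0.1307i)(-0.8065)(0.9824) = (0.4892 - 0.1036i)
|110⟩: (-0.6174 + 0.1307i)(0.4389 - 0.3961i)(-0.1866) = (0.0409 - 0.05634i)
|111⟩: (-0.6174 + 0.1307i)(0.4389 - 0.3961i)(0.9824) = (-0.2153 + 0.2966i)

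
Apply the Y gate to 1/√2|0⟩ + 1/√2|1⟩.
-(1/√2)i|0⟩ + (1/√2)i|1⟩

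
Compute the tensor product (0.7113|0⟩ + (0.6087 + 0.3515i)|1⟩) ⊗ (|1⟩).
0.7113|01⟩ + (0.6087 + 0.3515i)|11⟩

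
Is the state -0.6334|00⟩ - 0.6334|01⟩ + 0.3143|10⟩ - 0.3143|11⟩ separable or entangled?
Entangled

Writing the state as a|00⟩ + b|01⟩ + c|10⟩ + d|11⟩, it is a product state iff ad − bc = 0.
Here (a, b, c, d) = (-0.6334, -0.6334, 0.3143, -0.3143): ad − bc = (-0.6334)(-0.3143) − (-0.6334)(0.3143) = 0.3982 ≠ 0, so the state is entangled.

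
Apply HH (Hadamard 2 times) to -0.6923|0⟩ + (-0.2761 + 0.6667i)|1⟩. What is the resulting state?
-0.6923|0⟩ + (-0.2761 + 0.6667i)|1⟩

H² = I, so an even number of Hadamards cancels: H^2 = I and the state is unchanged.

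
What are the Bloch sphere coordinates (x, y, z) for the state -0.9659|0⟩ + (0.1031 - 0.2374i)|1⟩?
(-0.1992, 0.4586, 0.866)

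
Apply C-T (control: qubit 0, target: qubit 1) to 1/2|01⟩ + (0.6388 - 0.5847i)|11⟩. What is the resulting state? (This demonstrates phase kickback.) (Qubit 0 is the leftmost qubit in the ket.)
1/2|01⟩ + (0.8651 + 0.03825i)|11⟩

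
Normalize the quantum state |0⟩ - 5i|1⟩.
0.1961|0⟩ - 0.9806i|1⟩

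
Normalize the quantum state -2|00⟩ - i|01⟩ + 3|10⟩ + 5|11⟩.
-0.3203|00⟩ - 0.1601i|01⟩ + 0.4804|10⟩ + 0.8006|11⟩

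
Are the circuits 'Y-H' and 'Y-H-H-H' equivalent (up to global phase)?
Yes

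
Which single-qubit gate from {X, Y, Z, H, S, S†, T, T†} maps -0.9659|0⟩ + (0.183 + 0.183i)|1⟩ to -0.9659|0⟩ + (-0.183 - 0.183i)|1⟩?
Z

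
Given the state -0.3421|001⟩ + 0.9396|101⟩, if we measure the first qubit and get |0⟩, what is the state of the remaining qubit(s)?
-|01⟩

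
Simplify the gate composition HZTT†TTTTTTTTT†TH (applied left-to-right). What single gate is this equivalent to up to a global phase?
X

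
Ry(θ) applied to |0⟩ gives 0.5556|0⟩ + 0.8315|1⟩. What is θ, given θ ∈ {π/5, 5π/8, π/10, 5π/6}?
5π/8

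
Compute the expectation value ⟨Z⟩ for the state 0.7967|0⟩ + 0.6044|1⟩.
0.2694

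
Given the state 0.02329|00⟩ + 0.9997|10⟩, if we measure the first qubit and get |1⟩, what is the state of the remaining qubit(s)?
|0⟩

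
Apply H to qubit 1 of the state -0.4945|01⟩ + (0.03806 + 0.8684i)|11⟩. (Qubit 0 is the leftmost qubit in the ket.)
-0.3497|00⟩ + 0.3497|01⟩ + (0.02691 + 0.6141i)|10⟩ + (-0.02691 - 0.6141i)|11⟩

H on qubit 1 mixes each pair of kets that differ only in qubit 1: amplitudes (a, b) of (|…0…⟩, |…1…⟩) become ((a + b)/√2, (a − b)/√2). Kets absent from the input have amplitude 0.
(|00⟩, |01⟩): (a, b) = (0, -0.4945) → (-0.3497, 0.3497)
(|10⟩, |11⟩): (a, b) = (0, (0.03806 + 0.8684i)) → ((0.02691 + 0.6141i), (-0.02691 - 0.6141i))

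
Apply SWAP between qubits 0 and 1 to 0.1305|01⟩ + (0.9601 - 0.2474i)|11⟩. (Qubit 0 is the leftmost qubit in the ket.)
0.1305|10⟩ + (0.9601 - 0.2474i)|11⟩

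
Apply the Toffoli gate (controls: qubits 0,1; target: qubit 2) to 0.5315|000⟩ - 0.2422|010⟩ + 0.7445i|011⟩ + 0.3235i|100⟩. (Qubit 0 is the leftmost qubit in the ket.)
0.5315|000⟩ - 0.2422|010⟩ + 0.7445i|011⟩ + 0.3235i|100⟩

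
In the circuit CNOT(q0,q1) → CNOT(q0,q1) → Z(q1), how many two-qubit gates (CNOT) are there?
2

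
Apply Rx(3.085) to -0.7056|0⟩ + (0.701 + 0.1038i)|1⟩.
(0.0838 - 0.7007i)|0⟩ + (0.01983 + 0.7083i)|1⟩

Rx(3.085) = [[cos(θ/2), −i·sin(θ/2)], [−i·sin(θ/2), cos(θ/2)]]; θ = 3.085, cos(θ/2) ≈ 0.0282926, sin(θ/2) ≈ 0.9996.
With a = amp(|0⟩) = -0.7056 and b = amp(|1⟩) = (0.701 + 0.1038i):
new amp(|0⟩) = (0.0282926)·a + (-0.9996i)·b = (0.0838 - 0.7007i)
new amp(|1⟩) = (-0.9996i)·a + (0.0282926)·b = (0.01983 + 0.7083i)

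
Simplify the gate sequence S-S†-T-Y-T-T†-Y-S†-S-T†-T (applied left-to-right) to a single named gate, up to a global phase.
T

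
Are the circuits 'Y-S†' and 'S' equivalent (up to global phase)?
No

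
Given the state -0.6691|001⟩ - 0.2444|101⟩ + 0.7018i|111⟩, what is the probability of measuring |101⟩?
0.05973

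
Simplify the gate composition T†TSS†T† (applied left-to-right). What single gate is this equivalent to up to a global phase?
T†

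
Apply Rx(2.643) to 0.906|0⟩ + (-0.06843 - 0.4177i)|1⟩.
(-0.1813 + 0.06631i)|0⟩ + (-0.01688 - 0.981i)|1⟩

Rx(2.643) = [[cos(θ/2), −i·sin(θ/2)], [−i·sin(θ/2), cos(θ/2)]]; θ = 2.643, cos(θ/2) ≈ 0.246722, sin(θ/2) ≈ 0.969086.
With a = amp(|0⟩) = 0.906 and b = amp(|1⟩) = (-0.06843 - 0.4177i):
new amp(|0⟩) = (0.246722)·a + (-0.969086i)·b = (-0.1813 + 0.06631i)
new amp(|1⟩) = (-0.969086i)·a + (0.246722)·b = (-0.01688 - 0.981i)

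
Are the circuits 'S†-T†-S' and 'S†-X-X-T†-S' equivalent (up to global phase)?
Yes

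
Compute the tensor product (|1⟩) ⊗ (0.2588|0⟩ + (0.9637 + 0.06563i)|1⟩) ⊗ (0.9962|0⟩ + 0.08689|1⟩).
0.2578|100⟩ + 0.02249|101⟩ + (0.96 + 0.06538i)|110⟩ + (0.08374 + 0.005703i)|111⟩

amp(|b₁b₂…⟩) = product of the factor amplitudes for bits b₁, b₂, …; only kets whose every factor amplitude is nonzero survive.
|100⟩: (1)(0.2588)(0.9962) = 0.2578
|101⟩: (1)(0.2588)(0.08689) = 0.02249
|110⟩: (1)(0.9637 + 0.06563i)(0.9962) = (0.96 + 0.06538i)
|111⟩: (1)(0.9637 + 0.06563i)(0.08689) = (0.08374 + 0.005703i)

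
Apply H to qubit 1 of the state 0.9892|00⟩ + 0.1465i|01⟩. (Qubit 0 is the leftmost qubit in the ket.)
(0.6995 + 0.1036i)|00⟩ + (0.6995 - 0.1036i)|01⟩

H on qubit 1 mixes each pair of kets that differ only in qubit 1: amplitudes (a, b) of (|…0…⟩, |…1…⟩) become ((a + b)/√2, (a − b)/√2). Kets absent from the input have amplitude 0.
(|00⟩, |01⟩): (a, b) = (0.9892, 0.1465i) → ((0.6995 + 0.1036i), (0.6995 - 0.1036i))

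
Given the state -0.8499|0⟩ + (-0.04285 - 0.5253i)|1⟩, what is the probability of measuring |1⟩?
0.2778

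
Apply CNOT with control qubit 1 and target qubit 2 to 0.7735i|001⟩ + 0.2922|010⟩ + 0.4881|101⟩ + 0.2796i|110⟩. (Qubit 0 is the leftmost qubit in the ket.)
0.7735i|001⟩ + 0.2922|011⟩ + 0.4881|101⟩ + 0.2796i|111⟩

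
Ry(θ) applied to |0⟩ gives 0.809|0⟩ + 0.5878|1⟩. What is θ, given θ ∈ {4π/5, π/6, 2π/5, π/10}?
2π/5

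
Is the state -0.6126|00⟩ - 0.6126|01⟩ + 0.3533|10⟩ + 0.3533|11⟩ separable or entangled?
Separable

Writing the state as a|00⟩ + b|01⟩ + c|10⟩ + d|11⟩, it is a product state iff ad − bc = 0.
Here (a, b, c, d) = (-0.6126, -0.6126, 0.3533, 0.3533): ad − bc = (-0.6126)(0.3533) − (-0.6126)(0.3533) = 0, so the state is separable.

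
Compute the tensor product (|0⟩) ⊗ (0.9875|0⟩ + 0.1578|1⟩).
0.9875|00⟩ + 0.1578|01⟩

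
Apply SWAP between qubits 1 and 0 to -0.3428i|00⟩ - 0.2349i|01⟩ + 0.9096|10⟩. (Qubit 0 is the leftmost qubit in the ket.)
-0.3428i|00⟩ + 0.9096|01⟩ - 0.2349i|10⟩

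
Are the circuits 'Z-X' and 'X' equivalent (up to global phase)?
No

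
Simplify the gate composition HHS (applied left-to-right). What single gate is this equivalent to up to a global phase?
S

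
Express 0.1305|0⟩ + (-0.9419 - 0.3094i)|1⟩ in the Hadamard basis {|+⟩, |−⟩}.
(-0.5737 - 0.2188i)|+⟩ + (0.7583 + 0.2188i)|−⟩

With |ψ⟩ = α|0⟩ + β|1⟩, the Hadamard-basis coefficients are ⟨+|ψ⟩ = (α + β)/√2 and ⟨−|ψ⟩ = (α − β)/√2.
Here α = 0.1305, β = (-0.9419 - 0.3094i): (α + β)/√2 = (-0.5737 - 0.2188i), (α − β)/√2 = (0.7583 + 0.2188i).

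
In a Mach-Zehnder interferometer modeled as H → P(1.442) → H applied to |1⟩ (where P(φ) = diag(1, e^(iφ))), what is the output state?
(0.4358 - 0.4959i)|0⟩ + (0.5642 + 0.4959i)|1⟩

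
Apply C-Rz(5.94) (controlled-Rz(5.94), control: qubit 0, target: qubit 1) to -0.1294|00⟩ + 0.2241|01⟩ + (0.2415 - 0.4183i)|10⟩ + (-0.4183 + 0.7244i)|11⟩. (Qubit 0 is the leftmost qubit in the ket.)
-0.1294|00⟩ + 0.2241|01⟩ + (-0.3094 + 0.3709i)|10⟩ + (0.2885 - 0.7852i)|11⟩

C-Rz(5.94) leaves the control-|0⟩ kets |00⟩, |01⟩ unchanged and applies Rz(5.94) to qubit 1 on the control-|1⟩ pair (|10⟩, |11⟩).
Rz(5.94) = [[e^(−iθ/2), 0], [0, e^(iθ/2)]] with e^(±iθ/2) = cos(θ/2) ± i·sin(θ/2); θ = 5.94, cos(θ/2) ≈ -0.985314, sin(θ/2) ≈ 0.170752.
With a = amp(|10⟩) = (0.2415 - 0.4183i) and b = amp(|11⟩) = (-0.4183 + 0.7244i):
new amp(|10⟩) = (-0.985314 - 0.170752i)·a = (-0.3094 + 0.3709i)
new amp(|11⟩) = (-0.985314 + 0.170752i)·b = (0.2885 - 0.7852i)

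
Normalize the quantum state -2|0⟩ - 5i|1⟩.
-0.3714|0⟩ - 0.9285i|1⟩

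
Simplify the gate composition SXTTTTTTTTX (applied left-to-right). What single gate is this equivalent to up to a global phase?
S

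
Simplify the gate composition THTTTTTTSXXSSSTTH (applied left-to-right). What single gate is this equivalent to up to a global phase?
T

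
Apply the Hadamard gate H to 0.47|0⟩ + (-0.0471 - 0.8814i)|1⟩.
(0.299 - 0.6232i)|0⟩ + (0.3656 + 0.6232i)|1⟩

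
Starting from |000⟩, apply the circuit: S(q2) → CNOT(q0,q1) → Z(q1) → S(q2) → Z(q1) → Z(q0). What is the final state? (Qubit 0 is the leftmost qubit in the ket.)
|000⟩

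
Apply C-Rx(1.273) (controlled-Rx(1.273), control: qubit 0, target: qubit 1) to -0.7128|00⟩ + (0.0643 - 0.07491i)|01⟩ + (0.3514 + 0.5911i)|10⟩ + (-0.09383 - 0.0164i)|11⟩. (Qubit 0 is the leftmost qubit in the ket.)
-0.7128|00⟩ + (0.0643 - 0.07491i)|01⟩ + (0.2728 + 0.5311i)|10⟩ + (0.2759 - 0.2221i)|11⟩

C-Rx(1.273) leaves the control-|0⟩ kets |00⟩, |01⟩ unchanged and applies Rx(1.273) to qubit 1 on the control-|1⟩ pair (|10⟩, |11⟩).
Rx(1.273) = [[cos(θ/2), −i·sin(θ/2)], [−i·sin(θ/2), cos(θ/2)]]; θ = 1.273, cos(θ/2) ≈ 0.804181, sin(θ/2) ≈ 0.594384.
With a = amp(|10⟩) = (0.3514 + 0.5911i) and b = amp(|11⟩) = (-0.09383 - 0.0164i):
new amp(|10⟩) = (0.804181)·a + (-0.594384i)·b = (0.2728 + 0.5311i)
new amp(|11⟩) = (-0.594384i)·a + (0.804181)·b = (0.2759 - 0.2221i)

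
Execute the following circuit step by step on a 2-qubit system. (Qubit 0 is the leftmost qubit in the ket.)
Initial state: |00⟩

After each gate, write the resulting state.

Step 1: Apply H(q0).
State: 1/√2|00⟩ + 1/√2|10⟩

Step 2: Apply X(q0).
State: 1/√2|00⟩ + 1/√2|10⟩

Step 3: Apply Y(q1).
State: (1/√2)i|01⟩ + (1/√2)i|11⟩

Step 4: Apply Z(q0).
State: (1/√2)i|01⟩ - (1/√2)i|11⟩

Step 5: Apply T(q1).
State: (-1/2 + (1/2)i)|01⟩ + (1/2 - (1/2)i)|11⟩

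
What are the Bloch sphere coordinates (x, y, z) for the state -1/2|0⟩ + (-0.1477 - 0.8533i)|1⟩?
(0.1477, 0.8533, -0.4999)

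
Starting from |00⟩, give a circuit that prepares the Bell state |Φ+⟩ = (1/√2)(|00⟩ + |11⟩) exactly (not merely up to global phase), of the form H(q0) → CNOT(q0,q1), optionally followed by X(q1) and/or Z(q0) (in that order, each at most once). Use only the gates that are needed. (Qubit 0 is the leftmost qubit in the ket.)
H(q0) → CNOT(q0,q1)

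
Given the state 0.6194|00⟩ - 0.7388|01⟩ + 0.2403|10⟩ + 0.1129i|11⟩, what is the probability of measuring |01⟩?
0.5458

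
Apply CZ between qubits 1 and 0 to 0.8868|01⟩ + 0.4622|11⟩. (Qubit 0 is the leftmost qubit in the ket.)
0.8868|01⟩ - 0.4622|11⟩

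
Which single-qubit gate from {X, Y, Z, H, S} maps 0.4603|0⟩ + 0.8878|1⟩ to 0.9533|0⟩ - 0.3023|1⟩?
H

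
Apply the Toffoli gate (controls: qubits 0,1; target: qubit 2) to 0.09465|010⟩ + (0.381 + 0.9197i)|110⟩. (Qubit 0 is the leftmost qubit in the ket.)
0.09465|010⟩ + (0.381 + 0.9197i)|111⟩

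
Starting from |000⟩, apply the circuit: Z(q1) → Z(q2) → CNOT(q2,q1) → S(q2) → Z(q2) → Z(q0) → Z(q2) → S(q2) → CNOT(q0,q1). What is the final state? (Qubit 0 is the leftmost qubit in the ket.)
|000⟩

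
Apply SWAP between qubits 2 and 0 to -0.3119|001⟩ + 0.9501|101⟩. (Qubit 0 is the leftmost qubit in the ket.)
-0.3119|100⟩ + 0.9501|101⟩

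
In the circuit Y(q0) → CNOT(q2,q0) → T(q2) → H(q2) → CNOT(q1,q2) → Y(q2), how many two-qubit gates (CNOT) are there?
2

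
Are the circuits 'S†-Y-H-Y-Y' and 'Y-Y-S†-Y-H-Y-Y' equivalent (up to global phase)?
Yes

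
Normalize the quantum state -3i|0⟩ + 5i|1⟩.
-0.5145i|0⟩ + 0.8575i|1⟩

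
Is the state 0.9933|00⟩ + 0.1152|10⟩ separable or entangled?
Separable

Writing the state as a|00⟩ + b|01⟩ + c|10⟩ + d|11⟩, it is a product state iff ad − bc = 0.
Here (a, b, c, d) = (0.9933, 0, 0.1152, 0): ad − bc = (0.9933)(0) − (0)(0.1152) = 0, so the state is separable.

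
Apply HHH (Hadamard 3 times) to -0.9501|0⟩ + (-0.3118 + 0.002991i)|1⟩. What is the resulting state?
(-0.8923 + 0.002115i)|0⟩ + (-0.4513 - 0.002115i)|1⟩

H² = I, so H^3 = H: a single Hadamard. With (a, b) = (-0.9501, (-0.3118 + 0.002991i)), H gives ((a + b)/√2, (a − b)/√2) = ((-0.8923 + 0.002115i), (-0.4513 - 0.002115i)).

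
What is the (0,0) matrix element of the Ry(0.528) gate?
0.9654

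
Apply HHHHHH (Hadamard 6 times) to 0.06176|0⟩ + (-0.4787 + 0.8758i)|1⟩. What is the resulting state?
0.06176|0⟩ + (-0.4787 + 0.8758i)|1⟩

H² = I, so an even number of Hadamards cancels: H^6 = I and the state is unchanged.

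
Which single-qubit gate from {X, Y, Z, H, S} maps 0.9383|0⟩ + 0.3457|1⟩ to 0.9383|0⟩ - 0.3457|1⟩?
Z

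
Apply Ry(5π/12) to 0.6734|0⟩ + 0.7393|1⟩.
0.08419|0⟩ + 0.9965|1⟩

Ry(5π/12) = [[cos(θ/2), −sin(θ/2)], [sin(θ/2), cos(θ/2)]]; θ = 5π/12, cos(θ/2) ≈ 0.793353, sin(θ/2) ≈ 0.608761.
With a = amp(|0⟩) = 0.6734 and b = amp(|1⟩) = 0.7393:
new amp(|0⟩) = (0.793353)·a + (-0.608761)·b = 0.08419
new amp(|1⟩) = (0.608761)·a + (0.793353)·b = 0.9965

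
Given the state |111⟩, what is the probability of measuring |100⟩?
0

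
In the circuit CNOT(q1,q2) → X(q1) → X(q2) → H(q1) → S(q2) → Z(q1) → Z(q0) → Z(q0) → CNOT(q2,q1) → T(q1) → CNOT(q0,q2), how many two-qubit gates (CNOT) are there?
3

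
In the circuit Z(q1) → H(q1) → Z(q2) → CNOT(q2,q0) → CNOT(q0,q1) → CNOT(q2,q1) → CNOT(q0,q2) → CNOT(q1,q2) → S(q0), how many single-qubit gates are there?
4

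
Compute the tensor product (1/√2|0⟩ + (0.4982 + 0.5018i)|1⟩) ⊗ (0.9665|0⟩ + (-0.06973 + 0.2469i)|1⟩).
0.6834|00⟩ + (-0.04931 + 0.1746i)|01⟩ + (0.4815 + 0.485i)|10⟩ + (-0.1586 + 0.08802i)|11⟩

amp(|b₁b₂…⟩) = product of the factor amplitudes for bits b₁, b₂, …; only kets whose every factor amplitude is nonzero survive.
|00⟩: (1/√2)(0.9665) = 0.6834
|01⟩: (1/√2)(-0.06973 + 0.2469i) = (-0.04931 + 0.1746i)
|10⟩: (0.4982 + 0.5018i)(0.9665) = (0.4815 + 0.485i)
|11⟩: (0.4982 + 0.5018i)(-0.06973 + 0.2469i) = (-0.1586 + 0.08802i)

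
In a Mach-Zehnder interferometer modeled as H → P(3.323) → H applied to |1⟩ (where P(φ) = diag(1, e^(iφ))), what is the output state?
(0.9918 + 0.09021i)|0⟩ + (0.008205 - 0.09021i)|1⟩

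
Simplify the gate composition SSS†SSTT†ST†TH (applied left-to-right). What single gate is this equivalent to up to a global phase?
H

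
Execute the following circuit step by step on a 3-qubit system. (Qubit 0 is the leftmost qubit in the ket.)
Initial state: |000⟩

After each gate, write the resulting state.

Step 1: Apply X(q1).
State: |010⟩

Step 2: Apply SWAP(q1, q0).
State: |100⟩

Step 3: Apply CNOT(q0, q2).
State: |101⟩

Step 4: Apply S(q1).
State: |101⟩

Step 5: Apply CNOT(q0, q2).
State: |100⟩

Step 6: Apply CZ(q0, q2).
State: |100⟩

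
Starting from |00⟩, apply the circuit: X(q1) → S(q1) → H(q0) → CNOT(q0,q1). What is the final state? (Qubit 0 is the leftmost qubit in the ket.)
(1/√2)i|01⟩ + (1/√2)i|10⟩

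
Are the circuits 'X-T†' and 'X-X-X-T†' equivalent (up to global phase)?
Yes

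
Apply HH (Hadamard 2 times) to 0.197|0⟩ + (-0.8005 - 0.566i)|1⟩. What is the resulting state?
0.197|0⟩ + (-0.8005 - 0.566i)|1⟩

H² = I, so an even number of Hadamards cancels: H^2 = I and the state is unchanged.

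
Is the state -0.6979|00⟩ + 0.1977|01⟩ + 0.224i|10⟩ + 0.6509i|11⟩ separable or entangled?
Entangled

Writing the state as a|00⟩ + b|01⟩ + c|10⟩ + d|11⟩, it is a product state iff ad − bc = 0.
Here (a, b, c, d) = (-0.6979, 0.1977, 0.224i, 0.6509i): ad − bc = (-0.6979)(0.6509i) − (0.1977)(0.224i) = -0.4985i ≠ 0, so the state is entangled.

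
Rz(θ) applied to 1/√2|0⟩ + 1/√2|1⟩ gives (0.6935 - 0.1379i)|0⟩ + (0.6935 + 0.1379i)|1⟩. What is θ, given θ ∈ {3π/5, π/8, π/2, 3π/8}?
π/8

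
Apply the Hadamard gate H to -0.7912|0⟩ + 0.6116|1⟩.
-0.127|0⟩ - 0.9919|1⟩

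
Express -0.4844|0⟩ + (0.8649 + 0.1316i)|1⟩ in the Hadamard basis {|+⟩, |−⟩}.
(0.2691 + 0.09306i)|+⟩ + (-0.9541 - 0.09306i)|−⟩

With |ψ⟩ = α|0⟩ + β|1⟩, the Hadamard-basis coefficients are ⟨+|ψ⟩ = (α + β)/√2 and ⟨−|ψ⟩ = (α − β)/√2.
Here α = -0.4844, β = (0.8649 + 0.1316i): (α + β)/√2 = (0.2691 + 0.09306i), (α − β)/√2 = (-0.9541 - 0.09306i).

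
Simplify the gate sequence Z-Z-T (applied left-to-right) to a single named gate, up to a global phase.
T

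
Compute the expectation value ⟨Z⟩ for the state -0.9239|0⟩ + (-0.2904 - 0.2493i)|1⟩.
0.7071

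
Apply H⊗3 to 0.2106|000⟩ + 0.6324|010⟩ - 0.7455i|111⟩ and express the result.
(0.298 - 0.2636i)|000⟩ + (0.298 + 0.2636i)|001⟩ + (-0.1491 + 0.2636i)|010⟩ + (-0.1491 - 0.2636i)|011⟩ + (0.298 + 0.2636i)|100⟩ + (0.298 - 0.2636i)|101⟩ + (-0.1491 - 0.2636i)|110⟩ + (-0.1491 + 0.2636i)|111⟩

H⊗3 gives amp(|y⟩) = (1/2√2) Σ_x (−1)^(x·y) amp(|x⟩), where x·y is the number of positions in which both x and y have a 1.
|000⟩: (0.2106 + 0.6324 - 0.7455i)/(2√2) = (0.298 - 0.2636i)
|001⟩: (0.2106 + 0.6324 + 0.7455i)/(2√2) = (0.298 + 0.2636i)
|010⟩: (0.2106 - 0.6324 + 0.7455i)/(2√2) = (-0.1491 + 0.2636i)
|011⟩: (0.2106 - 0.6324 - 0.7455i)/(2√2) = (-0.1491 - 0.2636i)
|100⟩: (0.2106 + 0.6324 + 0.7455i)/(2√2) = (0.298 + 0.2636i)
|101⟩: (0.2106 + 0.6324 - 0.7455i)/(2√2) = (0.298 - 0.2636i)
|110⟩: (0.2106 - 0.6324 - 0.7455i)/(2√2) = (-0.1491 - 0.2636i)
|111⟩: (0.2106 - 0.6324 + 0.7455i)/(2√2) = (-0.1491 + 0.2636i)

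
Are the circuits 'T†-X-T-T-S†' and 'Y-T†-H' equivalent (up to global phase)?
No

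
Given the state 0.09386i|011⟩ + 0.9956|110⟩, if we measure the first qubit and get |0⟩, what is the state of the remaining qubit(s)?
i|11⟩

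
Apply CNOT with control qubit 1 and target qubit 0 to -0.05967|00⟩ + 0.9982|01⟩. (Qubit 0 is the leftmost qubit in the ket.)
-0.05967|00⟩ + 0.9982|11⟩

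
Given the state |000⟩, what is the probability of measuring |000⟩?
1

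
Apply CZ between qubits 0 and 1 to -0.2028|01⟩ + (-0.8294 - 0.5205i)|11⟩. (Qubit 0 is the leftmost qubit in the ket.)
-0.2028|01⟩ + (0.8294 + 0.5205i)|11⟩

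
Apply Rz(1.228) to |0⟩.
(0.8173 - 0.5761i)|0⟩

Rz(1.228) = [[e^(−iθ/2), 0], [0, e^(iθ/2)]] with e^(±iθ/2) = cos(θ/2) ± i·sin(θ/2); θ = 1.228, cos(θ/2) ≈ 0.81735, sin(θ/2) ≈ 0.576141.
With a = amp(|0⟩) = 1 and b = amp(|1⟩) = 0:
new amp(|0⟩) = (0.81735 - 0.576141i)·a = (0.8173 - 0.5761i)
new amp(|1⟩) = (0.81735 + 0.576141i)·b = 0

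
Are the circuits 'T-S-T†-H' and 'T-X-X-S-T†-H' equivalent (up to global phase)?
Yes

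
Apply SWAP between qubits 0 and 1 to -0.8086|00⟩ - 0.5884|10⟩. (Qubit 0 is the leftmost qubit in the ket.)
-0.8086|00⟩ - 0.5884|01⟩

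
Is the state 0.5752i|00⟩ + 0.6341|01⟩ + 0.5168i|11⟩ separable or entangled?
Entangled

Writing the state as a|00⟩ + b|01⟩ + c|10⟩ + d|11⟩, it is a product state iff ad − bc = 0.
Here (a, b, c, d) = (0.5752i, 0.6341, 0, 0.5168i): ad − bc = (0.5752i)(0.5168i) − (0.6341)(0) = -0.2973 ≠ 0, so the state is entangled.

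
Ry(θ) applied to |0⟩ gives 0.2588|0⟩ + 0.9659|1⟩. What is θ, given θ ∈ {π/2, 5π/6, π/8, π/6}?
5π/6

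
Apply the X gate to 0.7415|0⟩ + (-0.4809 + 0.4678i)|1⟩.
(-0.4809 + 0.4678i)|0⟩ + 0.7415|1⟩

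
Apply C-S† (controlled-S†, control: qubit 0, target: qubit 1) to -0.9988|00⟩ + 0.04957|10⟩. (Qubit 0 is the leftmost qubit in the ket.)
-0.9988|00⟩ + 0.04957|10⟩

C-S† leaves the control-|0⟩ kets |00⟩, |01⟩ unchanged and applies S† to qubit 1 on the control-|1⟩ pair (|10⟩, |11⟩).
S† = [[1, 0], [0, -i]].
With a = amp(|10⟩) = 0.04957 and b = amp(|11⟩) = 0:
new amp(|10⟩) = (1)·a = 0.04957
new amp(|11⟩) = (-i)·b = 0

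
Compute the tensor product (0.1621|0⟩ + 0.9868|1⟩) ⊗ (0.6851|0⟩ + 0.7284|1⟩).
0.1111|00⟩ + 0.1181|01⟩ + 0.6761|10⟩ + 0.7188|11⟩

amp(|b₁b₂…⟩) = product of the factor amplitudes for bits b₁, b₂, …; only kets whose every factor amplitude is nonzero survive.
|00⟩: (0.1621)(0.6851) = 0.1111
|01⟩: (0.1621)(0.7284) = 0.1181
|10⟩: (0.9868)(0.6851) = 0.6761
|11⟩: (0.9868)(0.7284) = 0.7188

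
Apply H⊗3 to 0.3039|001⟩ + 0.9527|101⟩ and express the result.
0.4443|000⟩ - 0.4443|001⟩ + 0.4443|010⟩ - 0.4443|011⟩ - 0.2294|100⟩ + 0.2294|101⟩ - 0.2294|110⟩ + 0.2294|111⟩

H⊗3 gives amp(|y⟩) = (1/2√2) Σ_x (−1)^(x·y) amp(|x⟩), where x·y is the number of positions in which both x and y have a 1.
|000⟩: (0.3039 + 0.9527)/(2√2) = 0.4443
|001⟩: (-0.3039 - 0.9527)/(2√2) = -0.4443
|010⟩: (0.3039 + 0.9527)/(2√2) = 0.4443
|011⟩: (-0.3039 - 0.9527)/(2√2) = -0.4443
|100⟩: (0.3039 - 0.9527)/(2√2) = -0.2294
|101⟩: (-0.3039 + 0.9527)/(2√2) = 0.2294
|110⟩: (0.3039 - 0.9527)/(2√2) = -0.2294
|111⟩: (-0.3039 + 0.9527)/(2√2) = 0.2294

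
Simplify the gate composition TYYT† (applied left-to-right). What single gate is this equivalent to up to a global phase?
I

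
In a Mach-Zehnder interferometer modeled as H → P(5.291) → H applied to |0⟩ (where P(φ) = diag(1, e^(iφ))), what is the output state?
(0.7734 - 0.4186i)|0⟩ + (0.2266 + 0.4186i)|1⟩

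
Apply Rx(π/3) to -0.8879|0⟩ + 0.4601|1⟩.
(-0.7689 - 0.2301i)|0⟩ + (0.3985 + 0.444i)|1⟩

Rx(π/3) = [[cos(θ/2), −i·sin(θ/2)], [−i·sin(θ/2), cos(θ/2)]]; θ = π/3, cos(θ/2) ≈ 0.866025, sin(θ/2) ≈ 0.5.
With a = amp(|0⟩) = -0.8879 and b = amp(|1⟩) = 0.4601:
new amp(|0⟩) = (0.866025)·a + (-0.5i)·b = (-0.7689 - 0.2301i)
new amp(|1⟩) = (-0.5i)·a + (0.866025)·b = (0.3985 + 0.444i)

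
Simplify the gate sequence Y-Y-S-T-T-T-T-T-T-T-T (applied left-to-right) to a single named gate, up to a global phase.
S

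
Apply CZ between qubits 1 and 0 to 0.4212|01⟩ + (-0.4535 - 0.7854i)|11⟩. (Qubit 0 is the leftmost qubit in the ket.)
0.4212|01⟩ + (0.4535 + 0.7854i)|11⟩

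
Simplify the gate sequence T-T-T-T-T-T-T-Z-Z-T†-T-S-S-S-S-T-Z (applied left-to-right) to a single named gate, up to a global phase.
Z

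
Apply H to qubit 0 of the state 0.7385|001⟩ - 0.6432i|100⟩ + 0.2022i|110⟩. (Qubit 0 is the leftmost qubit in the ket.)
-0.4548i|000⟩ + 0.5222|001⟩ + 0.143i|010⟩ + 0.4548i|100⟩ + 0.5222|101⟩ - 0.143i|110⟩

H on qubit 0 mixes each pair of kets that differ only in qubit 0: amplitudes (a, b) of (|…0…⟩, |…1…⟩) become ((a + b)/√2, (a − b)/√2). Kets absent from the input have amplitude 0.
(|000⟩, |100⟩): (a, b) = (0, -0.6432i) → (-0.4548i, 0.4548i)
(|001⟩, |101⟩): (a, b) = (0.7385, 0) → (0.5222, 0.5222)
(|010⟩, |110⟩): (a, b) = (0, 0.2022i) → (0.143i, -0.143i)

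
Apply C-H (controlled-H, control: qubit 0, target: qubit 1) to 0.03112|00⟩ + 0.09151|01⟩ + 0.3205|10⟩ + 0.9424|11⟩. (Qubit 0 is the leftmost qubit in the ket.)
0.03112|00⟩ + 0.09151|01⟩ + 0.893|10⟩ - 0.4397|11⟩

C-H leaves the control-|0⟩ kets |00⟩, |01⟩ unchanged and applies H to qubit 1 on the control-|1⟩ pair (|10⟩, |11⟩).
H = [[1/√2, 1/√2], [1/√2, -1/√2]].
With a = amp(|10⟩) = 0.3205 and b = amp(|11⟩) = 0.9424:
new amp(|10⟩) = (1/√2)·a + (1/√2)·b = 0.893
new amp(|11⟩) = (1/√2)·a + (-1/√2)·b = -0.4397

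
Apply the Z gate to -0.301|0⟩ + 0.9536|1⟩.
-0.301|0⟩ - 0.9536|1⟩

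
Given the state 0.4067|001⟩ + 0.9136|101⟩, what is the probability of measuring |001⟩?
0.1654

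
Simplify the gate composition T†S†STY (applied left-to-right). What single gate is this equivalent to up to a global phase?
Y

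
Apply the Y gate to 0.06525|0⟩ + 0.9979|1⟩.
-0.9979i|0⟩ + 0.06525i|1⟩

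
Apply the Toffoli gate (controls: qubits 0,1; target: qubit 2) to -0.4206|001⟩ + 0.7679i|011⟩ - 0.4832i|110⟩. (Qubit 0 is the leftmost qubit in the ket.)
-0.4206|001⟩ + 0.7679i|011⟩ - 0.4832i|111⟩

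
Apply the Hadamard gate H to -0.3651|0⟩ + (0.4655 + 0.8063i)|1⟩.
(0.07099 + 0.5701i)|0⟩ + (-0.5873 - 0.5701i)|1⟩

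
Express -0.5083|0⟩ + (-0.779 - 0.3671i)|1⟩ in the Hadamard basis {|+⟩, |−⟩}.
(-0.9103 - 0.2596i)|+⟩ + (0.1914 + 0.2596i)|−⟩

With |ψ⟩ = α|0⟩ + β|1⟩, the Hadamard-basis coefficients are ⟨+|ψ⟩ = (α + β)/√2 and ⟨−|ψ⟩ = (α − β)/√2.
Here α = -0.5083, β = (-0.779 - 0.3671i): (α + β)/√2 = (-0.9103 - 0.2596i), (α − β)/√2 = (0.1914 + 0.2596i).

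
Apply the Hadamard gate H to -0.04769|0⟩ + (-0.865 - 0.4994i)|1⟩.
(-0.6454 - 0.3531i)|0⟩ + (0.5779 + 0.3531i)|1⟩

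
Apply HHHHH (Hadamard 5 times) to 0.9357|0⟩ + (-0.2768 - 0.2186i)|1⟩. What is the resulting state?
(0.4659 - 0.1546i)|0⟩ + (0.8574 + 0.1546i)|1⟩

H² = I, so H^5 = H: a single Hadamard. With (a, b) = (0.9357, (-0.2768 - 0.2186i)), H gives ((a + b)/√2, (a − b)/√2) = ((0.4659 - 0.1546i), (0.8574 + 0.1546i)).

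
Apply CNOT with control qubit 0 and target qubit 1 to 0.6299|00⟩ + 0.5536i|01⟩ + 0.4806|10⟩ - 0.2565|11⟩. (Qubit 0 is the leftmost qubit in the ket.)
0.6299|00⟩ + 0.5536i|01⟩ - 0.2565|10⟩ + 0.4806|11⟩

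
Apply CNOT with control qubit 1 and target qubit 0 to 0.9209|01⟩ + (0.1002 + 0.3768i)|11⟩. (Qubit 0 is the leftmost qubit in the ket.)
(0.1002 + 0.3768i)|01⟩ + 0.9209|11⟩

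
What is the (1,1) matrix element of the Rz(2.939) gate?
(0.1011 + 0.9949i)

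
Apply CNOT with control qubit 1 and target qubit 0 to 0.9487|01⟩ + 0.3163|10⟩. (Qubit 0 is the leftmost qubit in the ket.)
0.3163|10⟩ + 0.9487|11⟩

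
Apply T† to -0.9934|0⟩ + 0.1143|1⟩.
-0.9934|0⟩ + (0.08082 - 0.08082i)|1⟩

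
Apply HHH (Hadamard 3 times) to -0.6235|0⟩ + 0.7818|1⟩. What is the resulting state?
0.1119|0⟩ - 0.9937|1⟩

H² = I, so H^3 = H: a single Hadamard. With (a, b) = (-0.6235, 0.7818), H gives ((a + b)/√2, (a − b)/√2) = (0.1119, -0.9937).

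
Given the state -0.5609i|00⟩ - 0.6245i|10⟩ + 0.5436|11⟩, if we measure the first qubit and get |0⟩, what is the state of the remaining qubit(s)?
-i|0⟩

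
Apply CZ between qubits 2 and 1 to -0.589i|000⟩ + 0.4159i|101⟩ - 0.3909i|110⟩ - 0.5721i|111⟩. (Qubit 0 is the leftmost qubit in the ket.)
-0.589i|000⟩ + 0.4159i|101⟩ - 0.3909i|110⟩ + 0.5721i|111⟩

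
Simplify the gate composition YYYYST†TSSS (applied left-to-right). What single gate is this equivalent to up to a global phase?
I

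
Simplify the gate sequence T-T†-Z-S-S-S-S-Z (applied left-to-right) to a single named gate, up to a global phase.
I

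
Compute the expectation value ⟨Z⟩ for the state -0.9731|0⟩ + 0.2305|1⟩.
0.8938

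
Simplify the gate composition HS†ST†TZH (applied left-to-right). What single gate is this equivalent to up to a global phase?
X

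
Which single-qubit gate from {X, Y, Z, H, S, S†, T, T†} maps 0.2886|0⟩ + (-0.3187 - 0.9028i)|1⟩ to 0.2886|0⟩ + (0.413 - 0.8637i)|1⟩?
T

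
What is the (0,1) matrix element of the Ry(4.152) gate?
-0.8751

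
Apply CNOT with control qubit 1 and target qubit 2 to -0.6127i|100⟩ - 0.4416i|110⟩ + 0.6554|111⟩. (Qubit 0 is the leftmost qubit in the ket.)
-0.6127i|100⟩ + 0.6554|110⟩ - 0.4416i|111⟩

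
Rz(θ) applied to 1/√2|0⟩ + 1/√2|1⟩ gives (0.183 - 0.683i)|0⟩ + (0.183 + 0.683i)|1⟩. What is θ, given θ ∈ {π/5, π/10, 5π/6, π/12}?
5π/6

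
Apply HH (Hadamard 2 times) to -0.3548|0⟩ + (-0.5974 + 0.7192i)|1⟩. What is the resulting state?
-0.3548|0⟩ + (-0.5974 + 0.7192i)|1⟩

H² = I, so an even number of Hadamards cancels: H^2 = I and the state is unchanged.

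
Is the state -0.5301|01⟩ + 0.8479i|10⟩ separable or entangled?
Entangled

Writing the state as a|00⟩ + b|01⟩ + c|10⟩ + d|11⟩, it is a product state iff ad − bc = 0.
Here (a, b, c, d) = (0, -0.5301, 0.8479i, 0): ad − bc = (0)(0) − (-0.5301)(0.8479i) = 0.4495i ≠ 0, so the state is entangled.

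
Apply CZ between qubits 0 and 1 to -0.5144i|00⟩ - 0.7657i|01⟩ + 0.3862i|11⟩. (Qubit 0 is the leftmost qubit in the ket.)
-0.5144i|00⟩ - 0.7657i|01⟩ - 0.3862i|11⟩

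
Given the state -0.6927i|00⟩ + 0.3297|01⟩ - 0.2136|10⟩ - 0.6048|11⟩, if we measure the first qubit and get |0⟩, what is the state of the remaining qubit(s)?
-0.9029i|0⟩ + 0.4298|1⟩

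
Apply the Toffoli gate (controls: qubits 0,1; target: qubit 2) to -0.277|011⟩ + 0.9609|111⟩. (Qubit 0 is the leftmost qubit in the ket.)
-0.277|011⟩ + 0.9609|110⟩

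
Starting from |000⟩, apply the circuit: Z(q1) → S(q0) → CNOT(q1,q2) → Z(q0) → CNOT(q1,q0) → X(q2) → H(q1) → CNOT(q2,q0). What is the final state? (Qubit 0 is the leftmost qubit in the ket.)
1/√2|101⟩ + 1/√2|111⟩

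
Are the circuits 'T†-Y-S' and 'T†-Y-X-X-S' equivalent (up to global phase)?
Yes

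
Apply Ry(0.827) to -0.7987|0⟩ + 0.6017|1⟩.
-0.9732|0⟩ + 0.2301|1⟩

Ry(0.827) = [[cos(θ/2), −sin(θ/2)], [sin(θ/2), cos(θ/2)]]; θ = 0.827, cos(θ/2) ≈ 0.91572, sin(θ/2) ≈ 0.401817.
With a = amp(|0⟩) = -0.7987 and b = amp(|1⟩) = 0.6017:
new amp(|0⟩) = (0.91572)·a + (-0.401817)·b = -0.9732
new amp(|1⟩) = (0.401817)·a + (0.91572)·b = 0.2301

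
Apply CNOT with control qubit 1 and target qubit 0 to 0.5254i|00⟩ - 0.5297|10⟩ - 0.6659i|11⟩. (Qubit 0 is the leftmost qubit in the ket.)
0.5254i|00⟩ - 0.6659i|01⟩ - 0.5297|10⟩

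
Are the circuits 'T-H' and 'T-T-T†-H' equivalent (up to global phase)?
Yes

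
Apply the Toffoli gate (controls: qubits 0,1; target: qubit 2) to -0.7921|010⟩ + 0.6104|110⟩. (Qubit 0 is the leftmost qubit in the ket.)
-0.7921|010⟩ + 0.6104|111⟩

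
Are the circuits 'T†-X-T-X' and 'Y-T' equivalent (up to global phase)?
No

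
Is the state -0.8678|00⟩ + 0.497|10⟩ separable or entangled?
Separable

Writing the state as a|00⟩ + b|01⟩ + c|10⟩ + d|11⟩, it is a product state iff ad − bc = 0.
Here (a, b, c, d) = (-0.8678, 0, 0.497, 0): ad − bc = (-0.8678)(0) − (0)(0.497) = 0, so the state is separable.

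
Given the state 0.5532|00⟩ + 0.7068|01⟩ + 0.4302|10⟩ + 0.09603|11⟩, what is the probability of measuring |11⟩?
0.009222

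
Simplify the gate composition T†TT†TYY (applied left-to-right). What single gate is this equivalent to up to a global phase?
I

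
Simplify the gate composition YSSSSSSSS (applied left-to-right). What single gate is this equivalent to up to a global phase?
Y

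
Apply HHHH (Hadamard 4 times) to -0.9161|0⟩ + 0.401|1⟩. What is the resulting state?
-0.9161|0⟩ + 0.401|1⟩

H² = I, so an even number of Hadamards cancels: H^4 = I and the state is unchanged.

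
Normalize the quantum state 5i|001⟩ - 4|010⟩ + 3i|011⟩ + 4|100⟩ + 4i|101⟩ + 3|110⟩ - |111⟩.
0.5213i|001⟩ - 0.417|010⟩ + 0.3128i|011⟩ + 0.417|100⟩ + 0.417i|101⟩ + 0.3128|110⟩ - 0.1043|111⟩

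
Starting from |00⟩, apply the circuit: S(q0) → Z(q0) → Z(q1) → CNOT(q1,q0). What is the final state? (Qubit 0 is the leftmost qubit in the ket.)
|00⟩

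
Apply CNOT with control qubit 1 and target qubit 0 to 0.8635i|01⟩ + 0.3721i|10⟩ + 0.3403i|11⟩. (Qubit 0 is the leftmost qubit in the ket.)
0.3403i|01⟩ + 0.3721i|10⟩ + 0.8635i|11⟩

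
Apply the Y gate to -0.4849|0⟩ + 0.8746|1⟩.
-0.8746i|0⟩ - 0.4849i|1⟩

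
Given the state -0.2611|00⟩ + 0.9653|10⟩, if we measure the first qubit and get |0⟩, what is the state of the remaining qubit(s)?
-|0⟩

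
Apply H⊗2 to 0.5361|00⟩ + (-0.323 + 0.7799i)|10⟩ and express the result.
(0.1066 + 0.39i)|00⟩ + (0.1066 + 0.39i)|01⟩ + (0.4296 - 0.39i)|10⟩ + (0.4296 - 0.39i)|11⟩

H⊗2 gives amp(|y⟩) = (1/2) Σ_x (−1)^(x·y) amp(|x⟩), where x·y is the number of positions in which both x and y have a 1.
|00⟩: (0.5361 + (-0.323 + 0.7799i))/2 = (0.1066 + 0.39i)
|01⟩: (0.5361 + (-0.323 + 0.7799i))/2 = (0.1066 + 0.39i)
|10⟩: (0.5361 - (-0.323 + 0.7799i))/2 = (0.4296 - 0.39i)
|11⟩: (0.5361 - (-0.323 + 0.7799i))/2 = (0.4296 - 0.39i)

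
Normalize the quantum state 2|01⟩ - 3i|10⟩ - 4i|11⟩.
0.3714|01⟩ - 0.5571i|10⟩ - 0.7428i|11⟩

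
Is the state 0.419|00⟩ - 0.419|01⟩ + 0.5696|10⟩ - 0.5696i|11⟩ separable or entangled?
Entangled

Writing the state as a|00⟩ + b|01⟩ + c|10⟩ + d|11⟩, it is a product state iff ad − bc = 0.
Here (a, b, c, d) = (0.419, -0.419, 0.5696, -0.5696i): ad − bc = (0.419)(-0.5696i) − (-0.419)(0.5696) = (0.2387 - 0.2387i) ≠ 0, so the state is entangled.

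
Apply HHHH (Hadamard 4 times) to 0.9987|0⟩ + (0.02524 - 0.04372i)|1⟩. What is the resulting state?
0.9987|0⟩ + (0.02524 - 0.04372i)|1⟩

H² = I, so an even number of Hadamards cancels: H^4 = I and the state is unchanged.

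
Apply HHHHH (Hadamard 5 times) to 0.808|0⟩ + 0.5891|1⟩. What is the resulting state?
0.9879|0⟩ + 0.1548|1⟩

H² = I, so H^5 = H: a single Hadamard. With (a, b) = (0.808, 0.5891), H gives ((a + b)/√2, (a − b)/√2) = (0.9879, 0.1548).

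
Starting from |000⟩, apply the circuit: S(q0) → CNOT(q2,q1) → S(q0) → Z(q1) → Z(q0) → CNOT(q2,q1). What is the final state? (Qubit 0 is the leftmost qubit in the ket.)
|000⟩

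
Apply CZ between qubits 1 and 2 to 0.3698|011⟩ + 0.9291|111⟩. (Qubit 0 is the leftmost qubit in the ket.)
-0.3698|011⟩ - 0.9291|111⟩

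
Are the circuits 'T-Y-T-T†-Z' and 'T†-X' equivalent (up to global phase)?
No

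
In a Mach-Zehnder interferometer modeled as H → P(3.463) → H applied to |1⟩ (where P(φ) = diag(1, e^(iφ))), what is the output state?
(0.9744 + 0.158i)|0⟩ + (0.0256 - 0.158i)|1⟩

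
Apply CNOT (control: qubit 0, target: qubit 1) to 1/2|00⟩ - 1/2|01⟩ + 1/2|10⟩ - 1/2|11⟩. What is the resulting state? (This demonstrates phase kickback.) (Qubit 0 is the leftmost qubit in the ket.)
1/2|00⟩ - 1/2|01⟩ - 1/2|10⟩ + 1/2|11⟩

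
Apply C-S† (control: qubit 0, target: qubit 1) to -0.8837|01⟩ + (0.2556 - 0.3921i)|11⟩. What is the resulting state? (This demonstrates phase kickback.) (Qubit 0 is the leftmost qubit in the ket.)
-0.8837|01⟩ + (-0.3921 - 0.2556i)|11⟩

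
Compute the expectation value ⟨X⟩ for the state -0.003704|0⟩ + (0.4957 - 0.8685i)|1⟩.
-0.003672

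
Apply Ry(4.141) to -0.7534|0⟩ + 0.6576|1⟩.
-0.2162|0⟩ - 0.9764|1⟩

Ry(4.141) = [[cos(θ/2), −sin(θ/2)], [sin(θ/2), cos(θ/2)]]; θ = 4.141, cos(θ/2) ≈ -0.479165, sin(θ/2) ≈ 0.877725.
With a = amp(|0⟩) = -0.7534 and b = amp(|1⟩) = 0.6576:
new amp(|0⟩) = (-0.479165)·a + (-0.877725)·b = -0.2162
new amp(|1⟩) = (0.877725)·a + (-0.479165)·b = -0.9764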